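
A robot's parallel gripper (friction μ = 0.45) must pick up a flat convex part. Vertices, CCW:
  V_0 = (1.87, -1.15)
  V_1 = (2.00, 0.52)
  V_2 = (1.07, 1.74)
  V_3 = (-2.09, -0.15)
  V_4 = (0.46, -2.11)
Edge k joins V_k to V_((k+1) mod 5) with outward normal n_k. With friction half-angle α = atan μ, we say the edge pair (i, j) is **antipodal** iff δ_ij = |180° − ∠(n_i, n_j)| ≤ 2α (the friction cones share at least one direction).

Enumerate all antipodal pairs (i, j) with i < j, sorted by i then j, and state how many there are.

α = atan 0.45 = 24.23°;  2α = 48.46°
n_0 = (+0.9970, -0.0776)
n_1 = (+0.7953, +0.6062)
n_2 = (-0.5133, +0.8582)
n_3 = (-0.6094, -0.7929)
n_4 = (+0.5628, -0.8266)
  (0,1): δ = 138.23°  ·
  (0,2): δ = 54.67°  ·
  (0,3): δ = 56.90°  ·
  (0,4): δ = 128.70°  ·
  (1,2): δ = 96.43°  ·
  (1,3): δ = 15.14°  ✓
  (1,4): δ = 86.93°  ·
  (2,3): δ = 68.43°  ·
  (2,4): δ = 3.37°  ✓
  (3,4): δ = 108.20°  ·
antipodal pairs: 2

count = 2; pairs: (1,3), (2,4)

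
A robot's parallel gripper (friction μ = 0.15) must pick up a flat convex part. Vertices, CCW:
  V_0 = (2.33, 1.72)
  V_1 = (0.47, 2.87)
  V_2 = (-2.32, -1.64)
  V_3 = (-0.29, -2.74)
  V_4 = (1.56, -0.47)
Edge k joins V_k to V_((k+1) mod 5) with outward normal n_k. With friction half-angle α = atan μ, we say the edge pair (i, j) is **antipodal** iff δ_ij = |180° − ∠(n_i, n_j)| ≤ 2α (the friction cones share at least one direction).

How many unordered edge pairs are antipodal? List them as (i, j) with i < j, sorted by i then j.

α = atan 0.15 = 8.53°;  2α = 17.06°
n_0 = (+0.5259, +0.8506)
n_1 = (-0.8504, +0.5261)
n_2 = (-0.4764, -0.8792)
n_3 = (+0.7752, -0.6317)
n_4 = (+0.9434, -0.3317)
  (0,1): δ = 90.01°  ·
  (0,2): δ = 3.28°  ✓
  (0,3): δ = 82.55°  ·
  (0,4): δ = 102.36°  ·
  (1,2): δ = 86.71°  ·
  (1,3): δ = 7.44°  ✓
  (1,4): δ = 12.37°  ✓
  (2,3): δ = 100.73°  ·
  (2,4): δ = 80.92°  ·
  (3,4): δ = 160.19°  ·
antipodal pairs: 3

count = 3; pairs: (0,2), (1,3), (1,4)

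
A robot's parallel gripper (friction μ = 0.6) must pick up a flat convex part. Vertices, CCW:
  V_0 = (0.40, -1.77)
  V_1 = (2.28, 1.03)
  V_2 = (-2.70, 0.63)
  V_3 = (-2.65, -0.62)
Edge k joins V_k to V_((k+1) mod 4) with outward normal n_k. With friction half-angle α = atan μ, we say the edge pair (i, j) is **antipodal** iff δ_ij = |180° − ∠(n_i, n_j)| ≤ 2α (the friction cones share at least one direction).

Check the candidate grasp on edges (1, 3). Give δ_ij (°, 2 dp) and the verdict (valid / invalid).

δ = 25.25°, valid

α = atan 0.6 = 30.96°;  2α = 61.93°
edge 1: e_1 = (-4.98, -0.40);  n_1 = (-0.0801, +0.9968)
edge 3: e_3 = (+3.05, -1.15);  n_3 = (-0.3528, -0.9357)
∠(n_1, n_3) = 154.75°
δ = |180° − 154.75°| = 25.25°
25.25° ≤ 2α = 61.93°  →  valid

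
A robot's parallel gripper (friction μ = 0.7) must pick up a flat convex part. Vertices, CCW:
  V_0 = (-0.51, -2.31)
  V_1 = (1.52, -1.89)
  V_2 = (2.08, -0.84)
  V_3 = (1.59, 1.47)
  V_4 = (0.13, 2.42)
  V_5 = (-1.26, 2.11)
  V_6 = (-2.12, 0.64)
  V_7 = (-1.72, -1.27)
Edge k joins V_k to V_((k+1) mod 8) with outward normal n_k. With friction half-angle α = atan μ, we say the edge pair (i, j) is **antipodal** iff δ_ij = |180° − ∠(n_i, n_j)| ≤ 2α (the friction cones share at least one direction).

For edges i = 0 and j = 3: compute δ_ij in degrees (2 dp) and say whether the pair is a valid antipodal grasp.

α = atan 0.7 = 34.99°;  2α = 69.98°
edge 0: e_0 = (+2.03, +0.42);  n_0 = (+0.2026, -0.9793)
edge 3: e_3 = (-1.46, +0.95);  n_3 = (+0.5454, +0.8382)
∠(n_0, n_3) = 135.26°
δ = |180° − 135.26°| = 44.74°
44.74° ≤ 2α = 69.98°  →  valid

δ = 44.74°, valid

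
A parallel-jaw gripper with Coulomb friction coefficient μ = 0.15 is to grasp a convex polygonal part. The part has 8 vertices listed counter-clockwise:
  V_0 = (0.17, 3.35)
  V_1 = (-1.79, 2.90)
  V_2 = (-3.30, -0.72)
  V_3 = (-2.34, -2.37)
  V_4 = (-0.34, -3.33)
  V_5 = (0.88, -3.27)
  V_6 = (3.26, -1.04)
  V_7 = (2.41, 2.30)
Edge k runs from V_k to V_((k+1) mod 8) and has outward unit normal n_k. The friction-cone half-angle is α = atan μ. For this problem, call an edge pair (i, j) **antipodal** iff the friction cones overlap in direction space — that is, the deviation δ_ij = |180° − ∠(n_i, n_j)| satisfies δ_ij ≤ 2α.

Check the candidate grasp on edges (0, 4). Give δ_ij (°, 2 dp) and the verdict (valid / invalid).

δ = 10.11°, valid

α = atan 0.15 = 8.53°;  2α = 17.06°
edge 0: e_0 = (-1.96, -0.45);  n_0 = (-0.2238, +0.9746)
edge 4: e_4 = (+1.22, +0.06);  n_4 = (+0.0491, -0.9988)
∠(n_0, n_4) = 169.89°
δ = |180° − 169.89°| = 10.11°
10.11° ≤ 2α = 17.06°  →  valid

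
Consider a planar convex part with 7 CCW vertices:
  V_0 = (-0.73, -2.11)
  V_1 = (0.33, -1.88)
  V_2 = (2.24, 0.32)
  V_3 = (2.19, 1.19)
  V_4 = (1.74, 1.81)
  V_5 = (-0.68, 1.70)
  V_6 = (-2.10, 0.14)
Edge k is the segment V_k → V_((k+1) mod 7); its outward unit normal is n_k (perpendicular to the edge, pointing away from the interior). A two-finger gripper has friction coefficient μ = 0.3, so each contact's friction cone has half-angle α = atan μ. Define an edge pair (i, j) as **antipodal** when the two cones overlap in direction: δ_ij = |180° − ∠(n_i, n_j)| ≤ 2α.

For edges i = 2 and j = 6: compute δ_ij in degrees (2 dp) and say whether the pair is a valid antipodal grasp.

α = atan 0.3 = 16.70°;  2α = 33.40°
edge 2: e_2 = (-0.05, +0.87);  n_2 = (+0.9984, +0.0574)
edge 6: e_6 = (+1.37, -2.25);  n_6 = (-0.8541, -0.5201)
∠(n_2, n_6) = 151.95°
δ = |180° − 151.95°| = 28.05°
28.05° ≤ 2α = 33.40°  →  valid

δ = 28.05°, valid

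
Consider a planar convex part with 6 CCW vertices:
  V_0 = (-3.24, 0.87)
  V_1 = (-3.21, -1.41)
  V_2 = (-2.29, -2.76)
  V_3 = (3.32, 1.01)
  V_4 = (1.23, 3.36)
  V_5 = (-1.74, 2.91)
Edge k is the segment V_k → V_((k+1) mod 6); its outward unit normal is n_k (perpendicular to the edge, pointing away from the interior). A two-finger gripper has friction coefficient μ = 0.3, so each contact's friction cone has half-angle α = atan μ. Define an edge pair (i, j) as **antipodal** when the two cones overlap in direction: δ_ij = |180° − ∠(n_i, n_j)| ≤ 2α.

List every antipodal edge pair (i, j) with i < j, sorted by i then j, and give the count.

count = 3; pairs: (1,3), (2,4), (2,5)

α = atan 0.3 = 16.70°;  2α = 33.40°
n_0 = (-0.9999, -0.0132)
n_1 = (-0.8264, -0.5631)
n_2 = (+0.5578, -0.8300)
n_3 = (+0.7472, +0.6646)
n_4 = (-0.1498, +0.9887)
n_5 = (-0.8057, +0.5924)
  (0,1): δ = 146.48°  ·
  (0,2): δ = 56.85°  ·
  (0,3): δ = 40.89°  ·
  (0,4): δ = 97.86°  ·
  (0,5): δ = 142.92°  ·
  (1,2): δ = 90.37°  ·
  (1,3): δ = 7.37°  ✓
  (1,4): δ = 64.34°  ·
  (1,5): δ = 109.40°  ·
  (2,3): δ = 82.25°  ·
  (2,4): δ = 25.29°  ✓
  (2,5): δ = 19.77°  ✓
  (3,4): δ = 123.03°  ·
  (3,5): δ = 77.98°  ·
  (4,5): δ = 134.94°  ·
antipodal pairs: 3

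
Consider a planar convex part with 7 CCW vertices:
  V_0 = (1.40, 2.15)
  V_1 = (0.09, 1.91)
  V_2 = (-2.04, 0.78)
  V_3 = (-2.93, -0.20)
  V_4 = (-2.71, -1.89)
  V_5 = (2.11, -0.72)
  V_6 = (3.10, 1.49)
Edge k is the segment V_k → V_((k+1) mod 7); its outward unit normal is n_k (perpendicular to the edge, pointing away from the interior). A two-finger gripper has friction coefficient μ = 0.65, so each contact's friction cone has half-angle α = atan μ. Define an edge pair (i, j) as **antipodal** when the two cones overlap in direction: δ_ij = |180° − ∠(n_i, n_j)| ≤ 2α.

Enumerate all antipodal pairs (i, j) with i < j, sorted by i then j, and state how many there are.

α = atan 0.65 = 33.02°;  2α = 66.05°
n_0 = (-0.1802, +0.9836)
n_1 = (-0.4686, +0.8834)
n_2 = (-0.7403, +0.6723)
n_3 = (-0.9916, -0.1291)
n_4 = (+0.2359, -0.9718)
n_5 = (+0.9126, -0.4088)
n_6 = (+0.3619, +0.9322)
  (0,1): δ = 162.44°  ·
  (0,2): δ = 142.63°  ·
  (0,3): δ = 92.96°  ·
  (0,4): δ = 3.26°  ✓
  (0,5): δ = 55.49°  ✓
  (0,6): δ = 148.40°  ·
  (1,2): δ = 160.19°  ·
  (1,3): δ = 110.53°  ·
  (1,4): δ = 14.30°  ✓
  (1,5): δ = 37.92°  ✓
  (1,6): δ = 130.84°  ·
  (2,3): δ = 130.34°  ·
  (2,4): δ = 34.11°  ✓
  (2,5): δ = 18.11°  ✓
  (2,6): δ = 111.03°  ·
  (3,4): δ = 83.77°  ·
  (3,5): δ = 31.55°  ✓
  (3,6): δ = 61.37°  ✓
  (4,5): δ = 127.77°  ·
  (4,6): δ = 34.86°  ✓
  (5,6): δ = 87.09°  ·
antipodal pairs: 9

count = 9; pairs: (0,4), (0,5), (1,4), (1,5), (2,4), (2,5), (3,5), (3,6), (4,6)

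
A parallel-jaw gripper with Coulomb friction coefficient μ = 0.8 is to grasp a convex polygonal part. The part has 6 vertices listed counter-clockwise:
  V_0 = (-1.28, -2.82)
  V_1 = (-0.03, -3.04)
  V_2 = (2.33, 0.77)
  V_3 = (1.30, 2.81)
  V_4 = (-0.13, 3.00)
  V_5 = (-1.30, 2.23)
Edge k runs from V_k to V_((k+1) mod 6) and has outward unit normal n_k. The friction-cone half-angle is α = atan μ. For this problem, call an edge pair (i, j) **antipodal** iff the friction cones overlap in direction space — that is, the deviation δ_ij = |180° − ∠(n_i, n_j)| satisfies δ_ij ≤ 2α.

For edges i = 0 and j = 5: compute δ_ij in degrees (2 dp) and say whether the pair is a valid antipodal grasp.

α = atan 0.8 = 38.66°;  2α = 77.32°
edge 0: e_0 = (+1.25, -0.22);  n_0 = (-0.1733, -0.9849)
edge 5: e_5 = (+0.02, -5.05);  n_5 = (-1.0000, -0.0040)
∠(n_0, n_5) = 79.79°
δ = |180° − 79.79°| = 100.21°
100.21° > 2α = 77.32°  →  invalid

δ = 100.21°, invalid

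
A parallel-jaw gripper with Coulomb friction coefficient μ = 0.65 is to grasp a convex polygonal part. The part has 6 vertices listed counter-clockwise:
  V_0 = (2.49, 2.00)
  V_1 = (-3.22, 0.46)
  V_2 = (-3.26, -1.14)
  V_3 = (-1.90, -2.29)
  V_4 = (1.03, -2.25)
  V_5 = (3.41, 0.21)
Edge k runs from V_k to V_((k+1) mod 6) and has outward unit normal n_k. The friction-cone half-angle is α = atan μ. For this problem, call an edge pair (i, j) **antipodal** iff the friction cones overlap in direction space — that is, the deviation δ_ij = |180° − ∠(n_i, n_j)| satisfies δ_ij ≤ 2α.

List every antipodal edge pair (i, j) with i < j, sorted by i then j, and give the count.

α = atan 0.65 = 33.02°;  2α = 66.05°
n_0 = (-0.2604, +0.9655)
n_1 = (-0.9997, +0.0250)
n_2 = (-0.6457, -0.7636)
n_3 = (+0.0137, -0.9999)
n_4 = (+0.7187, -0.6953)
n_5 = (+0.8894, +0.4571)
  (0,1): δ = 106.53°  ·
  (0,2): δ = 55.31°  ✓
  (0,3): δ = 14.31°  ✓
  (0,4): δ = 30.85°  ✓
  (0,5): δ = 102.11°  ·
  (1,2): δ = 128.79°  ·
  (1,3): δ = 87.79°  ·
  (1,4): δ = 42.62°  ✓
  (1,5): δ = 28.63°  ✓
  (2,3): δ = 139.00°  ·
  (2,4): δ = 93.84°  ·
  (2,5): δ = 22.58°  ✓
  (3,4): δ = 134.84°  ·
  (3,5): δ = 63.58°  ✓
  (4,5): δ = 108.75°  ·
antipodal pairs: 7

count = 7; pairs: (0,2), (0,3), (0,4), (1,4), (1,5), (2,5), (3,5)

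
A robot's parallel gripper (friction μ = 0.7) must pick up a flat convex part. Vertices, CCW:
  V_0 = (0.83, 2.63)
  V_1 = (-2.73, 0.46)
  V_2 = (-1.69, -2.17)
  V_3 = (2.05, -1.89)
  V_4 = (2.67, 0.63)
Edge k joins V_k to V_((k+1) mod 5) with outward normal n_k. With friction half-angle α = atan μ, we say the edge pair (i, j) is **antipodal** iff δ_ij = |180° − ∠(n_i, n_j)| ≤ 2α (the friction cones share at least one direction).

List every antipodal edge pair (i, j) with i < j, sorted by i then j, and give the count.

α = atan 0.7 = 34.99°;  2α = 69.98°
n_0 = (-0.5205, +0.8539)
n_1 = (-0.9299, -0.3677)
n_2 = (+0.0747, -0.9972)
n_3 = (+0.9710, -0.2389)
n_4 = (+0.7359, +0.6771)
  (0,1): δ = 99.79°  ·
  (0,2): δ = 27.08°  ✓
  (0,3): δ = 44.81°  ✓
  (0,4): δ = 101.25°  ·
  (1,2): δ = 107.29°  ·
  (1,3): δ = 35.40°  ✓
  (1,4): δ = 21.04°  ✓
  (2,3): δ = 108.10°  ·
  (2,4): δ = 51.67°  ✓
  (3,4): δ = 123.56°  ·
antipodal pairs: 5

count = 5; pairs: (0,2), (0,3), (1,3), (1,4), (2,4)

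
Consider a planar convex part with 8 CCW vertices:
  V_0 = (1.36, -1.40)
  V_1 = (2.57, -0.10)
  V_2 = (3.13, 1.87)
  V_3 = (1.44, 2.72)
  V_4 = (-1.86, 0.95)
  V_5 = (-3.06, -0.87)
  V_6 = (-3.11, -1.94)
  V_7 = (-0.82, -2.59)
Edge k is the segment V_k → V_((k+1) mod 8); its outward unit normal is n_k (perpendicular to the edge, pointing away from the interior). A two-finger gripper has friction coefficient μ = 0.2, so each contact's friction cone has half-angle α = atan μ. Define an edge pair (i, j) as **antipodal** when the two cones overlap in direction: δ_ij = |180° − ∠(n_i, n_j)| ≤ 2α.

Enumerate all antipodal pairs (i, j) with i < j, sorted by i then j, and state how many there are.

α = atan 0.2 = 11.31°;  2α = 22.62°
n_0 = (+0.7320, -0.6813)
n_1 = (+0.9619, -0.2734)
n_2 = (+0.4493, +0.8934)
n_3 = (-0.4727, +0.8812)
n_4 = (-0.8349, +0.5505)
n_5 = (-0.9989, +0.0467)
n_6 = (-0.2731, -0.9620)
n_7 = (+0.4791, -0.8777)
  (0,1): δ = 152.92°  ·
  (0,2): δ = 73.75°  ·
  (0,3): δ = 18.85°  ✓
  (0,4): δ = 9.55°  ✓
  (0,5): δ = 40.27°  ·
  (0,6): δ = 117.10°  ·
  (0,7): δ = 161.58°  ·
  (1,2): δ = 100.83°  ·
  (1,3): δ = 45.92°  ·
  (1,4): δ = 17.53°  ✓
  (1,5): δ = 13.19°  ✓
  (1,6): δ = 90.02°  ·
  (1,7): δ = 134.50°  ·
  (2,3): δ = 125.09°  ·
  (2,4): δ = 96.70°  ·
  (2,5): δ = 65.97°  ·
  (2,6): δ = 10.85°  ✓
  (2,7): δ = 55.33°  ·
  (3,4): δ = 151.61°  ·
  (3,5): δ = 120.88°  ·
  (3,6): δ = 44.05°  ·
  (3,7): δ = 0.42°  ✓
  (4,5): δ = 149.28°  ·
  (4,6): δ = 72.45°  ·
  (4,7): δ = 27.97°  ·
  (5,6): δ = 103.17°  ·
  (5,7): δ = 58.70°  ·
  (6,7): δ = 135.52°  ·
antipodal pairs: 6

count = 6; pairs: (0,3), (0,4), (1,4), (1,5), (2,6), (3,7)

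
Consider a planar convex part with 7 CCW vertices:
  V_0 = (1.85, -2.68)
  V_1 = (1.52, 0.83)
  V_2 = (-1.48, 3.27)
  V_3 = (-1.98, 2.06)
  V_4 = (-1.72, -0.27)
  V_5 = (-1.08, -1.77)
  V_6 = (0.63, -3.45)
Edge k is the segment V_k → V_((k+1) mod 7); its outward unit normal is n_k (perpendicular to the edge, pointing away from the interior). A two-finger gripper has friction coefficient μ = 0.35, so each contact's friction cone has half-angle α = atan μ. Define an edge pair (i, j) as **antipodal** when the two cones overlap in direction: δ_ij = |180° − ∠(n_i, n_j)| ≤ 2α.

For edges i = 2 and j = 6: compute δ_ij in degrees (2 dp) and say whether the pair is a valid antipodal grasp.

α = atan 0.35 = 19.29°;  2α = 38.58°
edge 2: e_2 = (-0.50, -1.21);  n_2 = (-0.9242, +0.3819)
edge 6: e_6 = (+1.22, +0.77);  n_6 = (+0.5337, -0.8457)
∠(n_2, n_6) = 144.71°
δ = |180° − 144.71°| = 35.29°
35.29° ≤ 2α = 38.58°  →  valid

δ = 35.29°, valid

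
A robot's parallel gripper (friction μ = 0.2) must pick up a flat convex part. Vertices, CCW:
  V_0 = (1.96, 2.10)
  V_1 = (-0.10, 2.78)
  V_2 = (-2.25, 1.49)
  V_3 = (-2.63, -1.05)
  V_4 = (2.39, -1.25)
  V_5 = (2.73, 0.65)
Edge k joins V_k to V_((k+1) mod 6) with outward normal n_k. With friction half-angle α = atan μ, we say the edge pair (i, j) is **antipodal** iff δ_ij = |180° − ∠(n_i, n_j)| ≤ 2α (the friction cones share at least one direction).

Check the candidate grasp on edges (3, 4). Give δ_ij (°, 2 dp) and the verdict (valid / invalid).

α = atan 0.2 = 11.31°;  2α = 22.62°
edge 3: e_3 = (+5.02, -0.20);  n_3 = (-0.0398, -0.9992)
edge 4: e_4 = (+0.34, +1.90);  n_4 = (+0.9844, -0.1761)
∠(n_3, n_4) = 82.14°
δ = |180° − 82.14°| = 97.86°
97.86° > 2α = 22.62°  →  invalid

δ = 97.86°, invalid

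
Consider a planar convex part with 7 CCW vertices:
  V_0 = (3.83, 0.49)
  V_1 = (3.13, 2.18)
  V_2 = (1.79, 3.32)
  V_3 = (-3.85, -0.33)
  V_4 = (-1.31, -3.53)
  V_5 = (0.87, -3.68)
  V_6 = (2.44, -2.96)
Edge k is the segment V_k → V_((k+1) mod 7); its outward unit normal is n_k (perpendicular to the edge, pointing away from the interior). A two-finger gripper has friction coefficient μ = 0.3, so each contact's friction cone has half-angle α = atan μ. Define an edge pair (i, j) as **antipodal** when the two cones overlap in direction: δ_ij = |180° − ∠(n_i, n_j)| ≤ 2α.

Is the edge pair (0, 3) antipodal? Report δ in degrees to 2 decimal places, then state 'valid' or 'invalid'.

α = atan 0.3 = 16.70°;  2α = 33.40°
edge 0: e_0 = (-0.70, +1.69);  n_0 = (+0.9239, +0.3827)
edge 3: e_3 = (+2.54, -3.20);  n_3 = (-0.7833, -0.6217)
∠(n_0, n_3) = 164.06°
δ = |180° − 164.06°| = 15.94°
15.94° ≤ 2α = 33.40°  →  valid

δ = 15.94°, valid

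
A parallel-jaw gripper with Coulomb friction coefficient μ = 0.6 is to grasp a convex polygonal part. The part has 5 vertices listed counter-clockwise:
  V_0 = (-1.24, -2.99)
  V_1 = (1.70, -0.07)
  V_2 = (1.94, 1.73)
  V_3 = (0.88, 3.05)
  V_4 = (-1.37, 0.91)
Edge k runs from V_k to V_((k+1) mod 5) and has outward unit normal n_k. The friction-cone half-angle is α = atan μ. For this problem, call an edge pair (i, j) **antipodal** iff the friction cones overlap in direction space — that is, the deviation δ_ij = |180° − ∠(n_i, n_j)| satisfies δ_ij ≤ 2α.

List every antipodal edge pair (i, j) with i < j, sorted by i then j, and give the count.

α = atan 0.6 = 30.96°;  2α = 61.93°
n_0 = (+0.7047, -0.7095)
n_1 = (+0.9912, -0.1322)
n_2 = (+0.7797, +0.6261)
n_3 = (-0.6892, +0.7246)
n_4 = (-0.9994, -0.0333)
  (0,1): δ = 142.40°  ·
  (0,2): δ = 96.04°  ·
  (0,3): δ = 1.24°  ✓
  (0,4): δ = 47.10°  ✓
  (1,2): δ = 133.64°  ·
  (1,3): δ = 38.84°  ✓
  (1,4): δ = 9.50°  ✓
  (2,3): δ = 85.20°  ·
  (2,4): δ = 36.86°  ✓
  (3,4): δ = 131.66°  ·
antipodal pairs: 5

count = 5; pairs: (0,3), (0,4), (1,3), (1,4), (2,4)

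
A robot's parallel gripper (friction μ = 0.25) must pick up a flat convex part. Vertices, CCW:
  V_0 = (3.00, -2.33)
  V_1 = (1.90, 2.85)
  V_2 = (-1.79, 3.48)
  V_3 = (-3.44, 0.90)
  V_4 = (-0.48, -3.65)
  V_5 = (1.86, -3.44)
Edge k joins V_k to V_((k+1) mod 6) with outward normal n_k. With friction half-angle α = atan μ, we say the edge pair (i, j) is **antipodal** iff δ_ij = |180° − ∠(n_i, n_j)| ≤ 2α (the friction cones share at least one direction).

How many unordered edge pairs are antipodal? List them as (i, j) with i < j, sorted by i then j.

α = atan 0.25 = 14.04°;  2α = 28.07°
n_0 = (+0.9782, +0.2077)
n_1 = (+0.1683, +0.9857)
n_2 = (-0.8424, +0.5388)
n_3 = (-0.8382, -0.5453)
n_4 = (+0.0894, -0.9960)
n_5 = (+0.6976, -0.7165)
  (0,1): δ = 111.68°  ·
  (0,2): δ = 44.59°  ·
  (0,3): δ = 21.06°  ✓
  (0,4): δ = 83.14°  ·
  (0,5): δ = 122.25°  ·
  (1,2): δ = 112.91°  ·
  (1,3): δ = 47.27°  ·
  (1,4): δ = 14.82°  ✓
  (1,5): δ = 53.92°  ·
  (2,3): δ = 114.35°  ·
  (2,4): δ = 52.27°  ·
  (2,5): δ = 13.16°  ✓
  (3,4): δ = 117.92°  ·
  (3,5): δ = 78.81°  ·
  (4,5): δ = 140.89°  ·
antipodal pairs: 3

count = 3; pairs: (0,3), (1,4), (2,5)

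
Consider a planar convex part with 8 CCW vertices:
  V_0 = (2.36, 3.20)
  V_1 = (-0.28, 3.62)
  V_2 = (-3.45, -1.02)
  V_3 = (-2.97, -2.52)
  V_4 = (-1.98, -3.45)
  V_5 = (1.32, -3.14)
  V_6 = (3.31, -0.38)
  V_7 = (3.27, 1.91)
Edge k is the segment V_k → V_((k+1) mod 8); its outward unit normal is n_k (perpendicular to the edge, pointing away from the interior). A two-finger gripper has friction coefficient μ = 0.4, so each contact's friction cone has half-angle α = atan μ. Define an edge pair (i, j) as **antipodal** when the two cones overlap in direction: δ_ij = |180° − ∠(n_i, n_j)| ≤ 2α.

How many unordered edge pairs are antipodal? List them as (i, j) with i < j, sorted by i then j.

count = 7; pairs: (0,3), (0,4), (1,5), (1,6), (2,6), (2,7), (3,7)

α = atan 0.4 = 21.80°;  2α = 43.60°
n_0 = (+0.1571, +0.9876)
n_1 = (-0.8257, +0.5641)
n_2 = (-0.9524, -0.3048)
n_3 = (-0.6847, -0.7288)
n_4 = (+0.0935, -0.9956)
n_5 = (+0.8111, -0.5848)
n_6 = (+0.9998, +0.0175)
n_7 = (+0.8171, +0.5764)
  (0,1): δ = 115.30°  ·
  (0,2): δ = 63.22°  ·
  (0,3): δ = 34.17°  ✓
  (0,4): δ = 14.41°  ✓
  (0,5): δ = 63.25°  ·
  (0,6): δ = 100.04°  ·
  (0,7): δ = 134.24°  ·
  (1,2): δ = 127.91°  ·
  (1,3): δ = 98.87°  ·
  (1,4): δ = 50.29°  ·
  (1,5): δ = 1.45°  ✓
  (1,6): δ = 35.34°  ✓
  (1,7): δ = 69.54°  ·
  (2,3): δ = 150.95°  ·
  (2,4): δ = 102.38°  ·
  (2,5): δ = 53.54°  ·
  (2,6): δ = 16.74°  ✓
  (2,7): δ = 17.46°  ✓
  (3,4): δ = 131.42°  ·
  (3,5): δ = 82.58°  ·
  (3,6): δ = 45.79°  ·
  (3,7): δ = 11.59°  ✓
  (4,5): δ = 131.16°  ·
  (4,6): δ = 94.37°  ·
  (4,7): δ = 60.17°  ·
  (5,6): δ = 143.21°  ·
  (5,7): δ = 109.01°  ·
  (6,7): δ = 145.80°  ·
antipodal pairs: 7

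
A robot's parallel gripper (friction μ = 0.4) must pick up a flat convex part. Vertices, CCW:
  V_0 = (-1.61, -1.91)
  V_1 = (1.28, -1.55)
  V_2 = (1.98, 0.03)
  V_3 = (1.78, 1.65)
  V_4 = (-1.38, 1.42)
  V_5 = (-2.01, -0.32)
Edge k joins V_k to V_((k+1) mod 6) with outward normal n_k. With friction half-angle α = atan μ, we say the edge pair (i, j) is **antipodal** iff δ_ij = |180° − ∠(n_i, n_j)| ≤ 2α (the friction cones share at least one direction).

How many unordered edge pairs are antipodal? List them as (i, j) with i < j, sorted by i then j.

α = atan 0.4 = 21.80°;  2α = 43.60°
n_0 = (+0.1236, -0.9923)
n_1 = (+0.9143, -0.4051)
n_2 = (+0.9925, +0.1225)
n_3 = (-0.0726, +0.9974)
n_4 = (-0.9403, +0.3404)
n_5 = (-0.9698, -0.2440)
  (0,1): δ = 121.00°  ·
  (0,2): δ = 90.06°  ·
  (0,3): δ = 2.94°  ✓
  (0,4): δ = 63.00°  ·
  (0,5): δ = 97.02°  ·
  (1,2): δ = 149.07°  ·
  (1,3): δ = 61.94°  ·
  (1,4): δ = 3.99°  ✓
  (1,5): δ = 38.02°  ✓
  (2,3): δ = 92.88°  ·
  (2,4): δ = 26.94°  ✓
  (2,5): δ = 7.08°  ✓
  (3,4): δ = 114.07°  ·
  (3,5): δ = 80.04°  ·
  (4,5): δ = 145.98°  ·
antipodal pairs: 5

count = 5; pairs: (0,3), (1,4), (1,5), (2,4), (2,5)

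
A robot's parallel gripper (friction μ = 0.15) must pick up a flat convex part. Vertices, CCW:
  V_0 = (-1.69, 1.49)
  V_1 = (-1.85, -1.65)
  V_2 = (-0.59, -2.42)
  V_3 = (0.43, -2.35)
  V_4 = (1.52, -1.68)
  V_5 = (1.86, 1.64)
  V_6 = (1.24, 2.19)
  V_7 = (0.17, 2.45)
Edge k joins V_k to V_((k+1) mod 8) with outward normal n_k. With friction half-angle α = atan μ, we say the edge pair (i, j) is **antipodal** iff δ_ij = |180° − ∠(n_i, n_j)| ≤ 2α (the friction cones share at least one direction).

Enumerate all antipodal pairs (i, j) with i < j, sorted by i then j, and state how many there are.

count = 3; pairs: (0,4), (1,5), (3,7)

α = atan 0.15 = 8.53°;  2α = 17.06°
n_0 = (-0.9987, +0.0509)
n_1 = (-0.5215, -0.8533)
n_2 = (+0.0685, -0.9977)
n_3 = (+0.5237, -0.8519)
n_4 = (+0.9948, -0.1019)
n_5 = (+0.6636, +0.7481)
n_6 = (+0.2361, +0.9717)
n_7 = (-0.4586, +0.8886)
  (0,1): δ = 118.51°  ·
  (0,2): δ = 83.16°  ·
  (0,3): δ = 55.50°  ·
  (0,4): δ = 2.93°  ✓
  (0,5): δ = 51.34°  ·
  (0,6): δ = 79.26°  ·
  (0,7): δ = 120.22°  ·
  (1,2): δ = 144.64°  ·
  (1,3): δ = 116.99°  ·
  (1,4): δ = 64.42°  ·
  (1,5): δ = 10.15°  ✓
  (1,6): δ = 17.77°  ·
  (1,7): δ = 58.73°  ·
  (2,3): δ = 152.35°  ·
  (2,4): δ = 99.77°  ·
  (2,5): δ = 45.50°  ·
  (2,6): δ = 17.58°  ·
  (2,7): δ = 23.37°  ·
  (3,4): δ = 127.43°  ·
  (3,5): δ = 73.15°  ·
  (3,6): δ = 45.24°  ·
  (3,7): δ = 4.28°  ✓
  (4,5): δ = 125.73°  ·
  (4,6): δ = 97.81°  ·
  (4,7): δ = 56.85°  ·
  (5,6): δ = 152.08°  ·
  (5,7): δ = 111.12°  ·
  (6,7): δ = 139.04°  ·
antipodal pairs: 3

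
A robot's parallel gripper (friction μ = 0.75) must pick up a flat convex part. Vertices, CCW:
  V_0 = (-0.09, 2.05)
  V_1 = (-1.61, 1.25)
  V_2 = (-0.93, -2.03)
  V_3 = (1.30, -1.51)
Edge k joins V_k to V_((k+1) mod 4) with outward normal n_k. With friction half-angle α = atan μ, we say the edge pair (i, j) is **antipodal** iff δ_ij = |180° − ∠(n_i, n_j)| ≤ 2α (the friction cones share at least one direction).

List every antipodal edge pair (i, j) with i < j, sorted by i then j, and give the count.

count = 2; pairs: (0,2), (1,3)

α = atan 0.75 = 36.87°;  2α = 73.74°
n_0 = (-0.4657, +0.8849)
n_1 = (-0.9792, -0.2030)
n_2 = (+0.2271, -0.9739)
n_3 = (+0.9315, +0.3637)
  (0,1): δ = 106.05°  ·
  (0,2): δ = 14.63°  ✓
  (0,3): δ = 83.57°  ·
  (1,2): δ = 88.59°  ·
  (1,3): δ = 9.62°  ✓
  (2,3): δ = 81.80°  ·
antipodal pairs: 2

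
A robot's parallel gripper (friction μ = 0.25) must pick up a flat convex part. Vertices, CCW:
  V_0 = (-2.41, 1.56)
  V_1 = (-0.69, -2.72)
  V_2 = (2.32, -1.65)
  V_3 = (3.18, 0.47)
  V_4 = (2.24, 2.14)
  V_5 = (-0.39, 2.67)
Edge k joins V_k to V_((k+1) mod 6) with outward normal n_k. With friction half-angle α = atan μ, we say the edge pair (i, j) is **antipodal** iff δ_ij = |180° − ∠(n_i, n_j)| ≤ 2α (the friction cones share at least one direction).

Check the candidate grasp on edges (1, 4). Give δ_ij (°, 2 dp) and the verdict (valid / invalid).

α = atan 0.25 = 14.04°;  2α = 28.07°
edge 1: e_1 = (+3.01, +1.07);  n_1 = (+0.3349, -0.9422)
edge 4: e_4 = (-2.63, +0.53);  n_4 = (+0.1975, +0.9803)
∠(n_1, n_4) = 149.04°
δ = |180° − 149.04°| = 30.96°
30.96° > 2α = 28.07°  →  invalid

δ = 30.96°, invalid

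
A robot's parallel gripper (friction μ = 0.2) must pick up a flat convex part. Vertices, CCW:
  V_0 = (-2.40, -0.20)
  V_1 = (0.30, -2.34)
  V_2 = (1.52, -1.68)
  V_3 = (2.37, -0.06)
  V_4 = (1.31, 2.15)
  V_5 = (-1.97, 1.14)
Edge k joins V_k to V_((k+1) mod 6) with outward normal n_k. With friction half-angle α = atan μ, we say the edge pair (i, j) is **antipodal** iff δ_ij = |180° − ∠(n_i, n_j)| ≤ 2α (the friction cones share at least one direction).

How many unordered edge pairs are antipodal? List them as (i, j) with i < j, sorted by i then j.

count = 2; pairs: (1,4), (2,5)

α = atan 0.2 = 11.31°;  2α = 22.62°
n_0 = (-0.6211, -0.7837)
n_1 = (+0.4758, -0.8795)
n_2 = (+0.8855, -0.4646)
n_3 = (+0.9017, +0.4325)
n_4 = (-0.2943, +0.9557)
n_5 = (-0.9522, +0.3055)
  (0,1): δ = 113.19°  ·
  (0,2): δ = 79.29°  ·
  (0,3): δ = 25.98°  ·
  (0,4): δ = 55.52°  ·
  (0,5): δ = 110.61°  ·
  (1,2): δ = 146.10°  ·
  (1,3): δ = 92.79°  ·
  (1,4): δ = 11.30°  ✓
  (1,5): δ = 43.80°  ·
  (2,3): δ = 126.69°  ·
  (2,4): δ = 45.20°  ·
  (2,5): δ = 9.89°  ✓
  (3,4): δ = 98.51°  ·
  (3,5): δ = 43.42°  ·
  (4,5): δ = 124.91°  ·
antipodal pairs: 2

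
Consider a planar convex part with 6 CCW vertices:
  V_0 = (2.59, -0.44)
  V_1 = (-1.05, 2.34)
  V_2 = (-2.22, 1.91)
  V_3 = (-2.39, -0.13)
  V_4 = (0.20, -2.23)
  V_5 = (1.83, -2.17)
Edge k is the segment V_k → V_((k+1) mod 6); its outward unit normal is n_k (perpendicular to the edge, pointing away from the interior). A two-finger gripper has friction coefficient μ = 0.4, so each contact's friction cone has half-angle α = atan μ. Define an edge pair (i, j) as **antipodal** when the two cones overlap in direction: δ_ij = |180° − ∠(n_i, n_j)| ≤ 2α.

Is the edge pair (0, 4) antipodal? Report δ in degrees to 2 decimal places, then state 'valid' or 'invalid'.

δ = 39.48°, valid

α = atan 0.4 = 21.80°;  2α = 43.60°
edge 0: e_0 = (-3.64, +2.78);  n_0 = (+0.6070, +0.7947)
edge 4: e_4 = (+1.63, +0.06);  n_4 = (+0.0368, -0.9993)
∠(n_0, n_4) = 140.52°
δ = |180° − 140.52°| = 39.48°
39.48° ≤ 2α = 43.60°  →  valid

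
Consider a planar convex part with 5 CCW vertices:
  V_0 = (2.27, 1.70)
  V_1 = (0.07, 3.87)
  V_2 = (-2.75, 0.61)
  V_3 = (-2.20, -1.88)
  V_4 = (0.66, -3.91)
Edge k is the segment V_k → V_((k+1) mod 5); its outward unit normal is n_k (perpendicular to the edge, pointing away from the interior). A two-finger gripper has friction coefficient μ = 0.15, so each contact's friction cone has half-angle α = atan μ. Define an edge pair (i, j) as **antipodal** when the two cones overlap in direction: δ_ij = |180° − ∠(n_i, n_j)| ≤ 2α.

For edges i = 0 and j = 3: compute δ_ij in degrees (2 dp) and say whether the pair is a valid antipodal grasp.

α = atan 0.15 = 8.53°;  2α = 17.06°
edge 0: e_0 = (-2.20, +2.17);  n_0 = (+0.7022, +0.7119)
edge 3: e_3 = (+2.86, -2.03);  n_3 = (-0.5788, -0.8155)
∠(n_0, n_3) = 170.76°
δ = |180° − 170.76°| = 9.24°
9.24° ≤ 2α = 17.06°  →  valid

δ = 9.24°, valid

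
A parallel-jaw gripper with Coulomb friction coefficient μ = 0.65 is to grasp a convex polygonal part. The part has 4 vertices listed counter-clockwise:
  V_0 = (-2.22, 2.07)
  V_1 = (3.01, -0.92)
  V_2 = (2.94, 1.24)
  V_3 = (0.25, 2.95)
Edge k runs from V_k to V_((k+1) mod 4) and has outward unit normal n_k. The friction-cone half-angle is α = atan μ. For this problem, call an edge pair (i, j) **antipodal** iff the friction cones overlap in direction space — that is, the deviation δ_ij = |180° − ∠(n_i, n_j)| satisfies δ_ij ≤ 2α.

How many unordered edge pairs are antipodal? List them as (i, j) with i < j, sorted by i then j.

count = 3; pairs: (0,1), (0,2), (0,3)

α = atan 0.65 = 33.02°;  2α = 66.05°
n_0 = (-0.4963, -0.8681)
n_1 = (+0.9995, +0.0324)
n_2 = (+0.5365, +0.8439)
n_3 = (-0.3356, +0.9420)
  (0,1): δ = 58.39°  ✓
  (0,2): δ = 2.69°  ✓
  (0,3): δ = 49.37°  ✓
  (1,2): δ = 124.30°  ·
  (1,3): δ = 72.25°  ·
  (2,3): δ = 127.95°  ·
antipodal pairs: 3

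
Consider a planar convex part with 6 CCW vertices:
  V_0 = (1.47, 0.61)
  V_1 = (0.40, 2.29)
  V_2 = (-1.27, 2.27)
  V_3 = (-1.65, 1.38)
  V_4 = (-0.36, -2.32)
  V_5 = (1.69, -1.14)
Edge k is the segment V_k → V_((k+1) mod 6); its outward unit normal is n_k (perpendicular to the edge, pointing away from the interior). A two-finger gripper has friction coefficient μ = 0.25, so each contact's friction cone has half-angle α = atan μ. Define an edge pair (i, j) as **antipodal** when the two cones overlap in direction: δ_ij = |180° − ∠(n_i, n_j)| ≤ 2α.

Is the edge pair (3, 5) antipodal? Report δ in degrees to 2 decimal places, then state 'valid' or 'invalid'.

α = atan 0.25 = 14.04°;  2α = 28.07°
edge 3: e_3 = (+1.29, -3.70);  n_3 = (-0.9443, -0.3292)
edge 5: e_5 = (-0.22, +1.75);  n_5 = (+0.9922, +0.1247)
∠(n_3, n_5) = 167.94°
δ = |180° − 167.94°| = 12.06°
12.06° ≤ 2α = 28.07°  →  valid

δ = 12.06°, valid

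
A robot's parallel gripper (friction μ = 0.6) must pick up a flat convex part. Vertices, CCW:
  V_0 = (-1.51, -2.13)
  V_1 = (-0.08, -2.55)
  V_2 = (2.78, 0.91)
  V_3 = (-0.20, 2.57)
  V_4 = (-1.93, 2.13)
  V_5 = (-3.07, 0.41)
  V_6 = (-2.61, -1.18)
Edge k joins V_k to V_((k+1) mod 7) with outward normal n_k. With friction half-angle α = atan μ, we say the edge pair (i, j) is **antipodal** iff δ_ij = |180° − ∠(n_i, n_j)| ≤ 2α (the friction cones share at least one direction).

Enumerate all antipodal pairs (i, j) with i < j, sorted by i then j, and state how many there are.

α = atan 0.6 = 30.96°;  2α = 61.93°
n_0 = (-0.2818, -0.9595)
n_1 = (+0.7708, -0.6371)
n_2 = (+0.4866, +0.8736)
n_3 = (-0.2465, +0.9691)
n_4 = (-0.8335, +0.5525)
n_5 = (-0.9606, -0.2779)
n_6 = (-0.6536, -0.7568)
  (0,1): δ = 113.21°  ·
  (0,2): δ = 12.75°  ✓
  (0,3): δ = 30.64°  ✓
  (0,4): δ = 72.83°  ·
  (0,5): δ = 122.50°  ·
  (0,6): δ = 155.55°  ·
  (1,2): δ = 79.54°  ·
  (1,3): δ = 36.15°  ✓
  (1,4): δ = 6.04°  ✓
  (1,5): δ = 55.71°  ✓
  (1,6): δ = 88.76°  ·
  (2,3): δ = 136.61°  ·
  (2,4): δ = 94.42°  ·
  (2,5): δ = 44.74°  ✓
  (2,6): δ = 11.70°  ✓
  (3,4): δ = 137.81°  ·
  (3,5): δ = 88.13°  ·
  (3,6): δ = 55.08°  ✓
  (4,5): δ = 130.33°  ·
  (4,6): δ = 97.28°  ·
  (5,6): δ = 146.95°  ·
antipodal pairs: 8

count = 8; pairs: (0,2), (0,3), (1,3), (1,4), (1,5), (2,5), (2,6), (3,6)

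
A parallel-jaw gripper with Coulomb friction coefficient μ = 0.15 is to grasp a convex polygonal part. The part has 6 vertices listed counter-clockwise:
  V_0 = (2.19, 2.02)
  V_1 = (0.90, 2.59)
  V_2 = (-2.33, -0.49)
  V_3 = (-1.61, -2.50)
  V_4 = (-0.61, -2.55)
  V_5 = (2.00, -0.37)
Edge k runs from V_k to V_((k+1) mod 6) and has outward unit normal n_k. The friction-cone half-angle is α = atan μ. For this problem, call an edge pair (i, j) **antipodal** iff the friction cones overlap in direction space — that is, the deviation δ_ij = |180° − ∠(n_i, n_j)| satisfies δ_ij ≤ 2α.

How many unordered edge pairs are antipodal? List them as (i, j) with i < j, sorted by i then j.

α = atan 0.15 = 8.53°;  2α = 17.06°
n_0 = (+0.4042, +0.9147)
n_1 = (-0.6901, +0.7237)
n_2 = (-0.9414, -0.3372)
n_3 = (-0.0499, -0.9988)
n_4 = (+0.6411, -0.7675)
n_5 = (+0.9969, -0.0792)
  (0,1): δ = 112.52°  ·
  (0,2): δ = 46.45°  ·
  (0,3): δ = 20.98°  ·
  (0,4): δ = 63.71°  ·
  (0,5): δ = 109.29°  ·
  (1,2): δ = 113.93°  ·
  (1,3): δ = 46.50°  ·
  (1,4): δ = 3.77°  ✓
  (1,5): δ = 41.82°  ·
  (2,3): δ = 112.57°  ·
  (2,4): δ = 69.84°  ·
  (2,5): δ = 24.25°  ·
  (3,4): δ = 137.27°  ·
  (3,5): δ = 91.68°  ·
  (4,5): δ = 134.42°  ·
antipodal pairs: 1

count = 1; pairs: (1,4)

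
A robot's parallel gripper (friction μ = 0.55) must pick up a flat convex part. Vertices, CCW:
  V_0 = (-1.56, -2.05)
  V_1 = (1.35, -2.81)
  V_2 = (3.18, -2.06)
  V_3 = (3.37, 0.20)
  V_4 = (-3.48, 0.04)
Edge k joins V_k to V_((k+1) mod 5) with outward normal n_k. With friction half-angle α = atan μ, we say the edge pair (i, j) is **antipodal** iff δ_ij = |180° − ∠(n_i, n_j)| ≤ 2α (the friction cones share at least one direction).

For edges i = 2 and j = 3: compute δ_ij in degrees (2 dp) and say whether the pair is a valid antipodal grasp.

δ = 83.86°, invalid

α = atan 0.55 = 28.81°;  2α = 57.62°
edge 2: e_2 = (+0.19, +2.26);  n_2 = (+0.9965, -0.0838)
edge 3: e_3 = (-6.85, -0.16);  n_3 = (-0.0234, +0.9997)
∠(n_2, n_3) = 96.14°
δ = |180° − 96.14°| = 83.86°
83.86° > 2α = 57.62°  →  invalid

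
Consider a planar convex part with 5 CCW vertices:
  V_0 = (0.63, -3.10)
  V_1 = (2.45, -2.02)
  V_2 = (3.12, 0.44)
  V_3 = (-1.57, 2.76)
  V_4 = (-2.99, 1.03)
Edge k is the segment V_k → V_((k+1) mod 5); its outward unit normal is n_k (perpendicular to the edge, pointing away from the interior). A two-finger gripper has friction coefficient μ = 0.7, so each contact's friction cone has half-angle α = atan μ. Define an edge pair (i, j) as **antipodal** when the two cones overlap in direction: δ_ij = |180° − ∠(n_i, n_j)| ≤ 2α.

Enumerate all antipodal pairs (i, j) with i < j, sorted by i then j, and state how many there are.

count = 5; pairs: (0,2), (0,3), (1,3), (1,4), (2,4)

α = atan 0.7 = 34.99°;  2α = 69.98°
n_0 = (+0.5103, -0.8600)
n_1 = (+0.9649, -0.2628)
n_2 = (+0.4434, +0.8963)
n_3 = (-0.7730, +0.6345)
n_4 = (-0.7520, -0.6591)
  (0,1): δ = 135.92°  ·
  (0,2): δ = 57.01°  ✓
  (0,3): δ = 19.94°  ✓
  (0,4): δ = 100.55°  ·
  (1,2): δ = 101.08°  ·
  (1,3): δ = 24.14°  ✓
  (1,4): δ = 56.47°  ✓
  (2,3): δ = 103.06°  ·
  (2,4): δ = 22.44°  ✓
  (3,4): δ = 99.39°  ·
antipodal pairs: 5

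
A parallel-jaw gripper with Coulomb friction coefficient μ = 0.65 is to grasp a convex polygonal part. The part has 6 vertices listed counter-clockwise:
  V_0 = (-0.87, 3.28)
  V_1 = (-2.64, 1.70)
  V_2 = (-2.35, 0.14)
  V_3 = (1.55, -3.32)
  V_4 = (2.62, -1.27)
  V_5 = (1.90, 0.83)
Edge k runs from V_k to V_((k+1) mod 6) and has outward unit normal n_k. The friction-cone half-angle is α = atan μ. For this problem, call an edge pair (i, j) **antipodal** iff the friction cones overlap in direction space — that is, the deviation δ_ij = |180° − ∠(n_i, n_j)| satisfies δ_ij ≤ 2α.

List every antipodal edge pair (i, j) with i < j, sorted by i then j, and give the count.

α = atan 0.65 = 33.02°;  2α = 66.05°
n_0 = (-0.6659, +0.7460)
n_1 = (-0.9832, -0.1828)
n_2 = (-0.6636, -0.7480)
n_3 = (+0.8865, -0.4627)
n_4 = (+0.9459, +0.3243)
n_5 = (+0.6625, +0.7490)
  (0,1): δ = 121.22°  ·
  (0,2): δ = 83.33°  ·
  (0,3): δ = 20.68°  ✓
  (0,4): δ = 67.17°  ·
  (0,5): δ = 96.75°  ·
  (1,2): δ = 142.11°  ·
  (1,3): δ = 38.09°  ✓
  (1,4): δ = 8.39°  ✓
  (1,5): δ = 37.98°  ✓
  (2,3): δ = 75.98°  ·
  (2,4): δ = 29.50°  ✓
  (2,5): δ = 0.09°  ✓
  (3,4): δ = 133.51°  ·
  (3,5): δ = 103.93°  ·
  (4,5): δ = 150.42°  ·
antipodal pairs: 6

count = 6; pairs: (0,3), (1,3), (1,4), (1,5), (2,4), (2,5)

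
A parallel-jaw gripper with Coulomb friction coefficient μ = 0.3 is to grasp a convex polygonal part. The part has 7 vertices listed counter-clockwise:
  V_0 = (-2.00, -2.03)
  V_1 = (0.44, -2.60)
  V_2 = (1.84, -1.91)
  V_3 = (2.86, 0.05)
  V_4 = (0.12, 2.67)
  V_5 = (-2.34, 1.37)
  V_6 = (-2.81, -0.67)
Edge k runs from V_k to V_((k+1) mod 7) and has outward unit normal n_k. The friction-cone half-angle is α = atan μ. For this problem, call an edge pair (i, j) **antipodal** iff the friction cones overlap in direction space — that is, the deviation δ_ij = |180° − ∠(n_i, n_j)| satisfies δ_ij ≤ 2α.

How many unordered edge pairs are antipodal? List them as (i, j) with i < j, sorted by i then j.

α = atan 0.3 = 16.70°;  2α = 33.40°
n_0 = (-0.2275, -0.9738)
n_1 = (+0.4421, -0.8970)
n_2 = (+0.8871, -0.4616)
n_3 = (+0.6911, +0.7228)
n_4 = (-0.4672, +0.8841)
n_5 = (-0.9745, +0.2245)
n_6 = (-0.8592, -0.5117)
  (0,1): δ = 140.61°  ·
  (0,2): δ = 104.34°  ·
  (0,3): δ = 30.57°  ✓
  (0,4): δ = 41.00°  ·
  (0,5): δ = 90.17°  ·
  (0,6): δ = 133.93°  ·
  (1,2): δ = 143.73°  ·
  (1,3): δ = 69.95°  ·
  (1,4): δ = 1.62°  ✓
  (1,5): δ = 50.79°  ·
  (1,6): δ = 94.54°  ·
  (2,3): δ = 106.22°  ·
  (2,4): δ = 34.65°  ·
  (2,5): δ = 14.52°  ✓
  (2,6): δ = 58.27°  ·
  (3,4): δ = 108.43°  ·
  (3,5): δ = 59.26°  ·
  (3,6): δ = 15.50°  ✓
  (4,5): δ = 130.83°  ·
  (4,6): δ = 87.08°  ·
  (5,6): δ = 136.25°  ·
antipodal pairs: 4

count = 4; pairs: (0,3), (1,4), (2,5), (3,6)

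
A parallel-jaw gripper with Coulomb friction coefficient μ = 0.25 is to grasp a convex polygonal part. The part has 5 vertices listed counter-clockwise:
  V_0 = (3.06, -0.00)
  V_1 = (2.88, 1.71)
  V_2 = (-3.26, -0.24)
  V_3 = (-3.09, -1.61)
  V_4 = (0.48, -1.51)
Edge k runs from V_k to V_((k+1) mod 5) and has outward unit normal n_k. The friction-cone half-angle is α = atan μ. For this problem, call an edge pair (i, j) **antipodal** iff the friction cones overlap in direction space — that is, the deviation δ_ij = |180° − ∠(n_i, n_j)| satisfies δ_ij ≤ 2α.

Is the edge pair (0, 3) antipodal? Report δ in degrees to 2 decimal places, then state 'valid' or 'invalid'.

δ = 85.60°, invalid

α = atan 0.25 = 14.04°;  2α = 28.07°
edge 0: e_0 = (-0.18, +1.71);  n_0 = (+0.9945, +0.1047)
edge 3: e_3 = (+3.57, +0.10);  n_3 = (+0.0280, -0.9996)
∠(n_0, n_3) = 94.40°
δ = |180° − 94.40°| = 85.60°
85.60° > 2α = 28.07°  →  invalid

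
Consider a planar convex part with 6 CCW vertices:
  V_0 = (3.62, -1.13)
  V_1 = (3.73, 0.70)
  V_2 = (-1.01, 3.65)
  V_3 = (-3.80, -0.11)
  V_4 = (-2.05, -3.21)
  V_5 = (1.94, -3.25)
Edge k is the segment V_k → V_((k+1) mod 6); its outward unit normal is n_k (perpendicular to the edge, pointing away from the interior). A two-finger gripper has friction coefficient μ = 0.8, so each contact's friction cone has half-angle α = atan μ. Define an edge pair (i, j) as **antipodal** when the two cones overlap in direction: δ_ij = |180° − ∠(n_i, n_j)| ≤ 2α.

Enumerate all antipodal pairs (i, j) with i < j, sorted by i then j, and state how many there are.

count = 7; pairs: (0,2), (0,3), (1,3), (1,4), (2,4), (2,5), (3,5)

α = atan 0.8 = 38.66°;  2α = 77.32°
n_0 = (+0.9982, -0.0600)
n_1 = (+0.5284, +0.8490)
n_2 = (-0.8031, +0.5959)
n_3 = (-0.8708, -0.4916)
n_4 = (-0.0100, -0.9999)
n_5 = (+0.7837, -0.6211)
  (0,1): δ = 118.46°  ·
  (0,2): δ = 33.14°  ✓
  (0,3): δ = 32.89°  ✓
  (0,4): δ = 92.87°  ·
  (0,5): δ = 145.04°  ·
  (1,2): δ = 94.68°  ·
  (1,3): δ = 28.66°  ✓
  (1,4): δ = 31.32°  ✓
  (1,5): δ = 83.50°  ·
  (2,3): δ = 113.98°  ·
  (2,4): δ = 54.00°  ✓
  (2,5): δ = 1.82°  ✓
  (3,4): δ = 120.02°  ·
  (3,5): δ = 67.84°  ✓
  (4,5): δ = 127.82°  ·
antipodal pairs: 7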